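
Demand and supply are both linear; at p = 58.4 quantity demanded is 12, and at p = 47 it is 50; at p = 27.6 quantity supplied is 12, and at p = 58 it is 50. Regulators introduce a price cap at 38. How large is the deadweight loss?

123.75

Demand slope = (47 − 58.4)/(50 − 12) = −0.3, so p = 62 − 0.3q.
Supply slope = (58 − 27.6)/(50 − 12) = 0.8, so p = 18 + 0.8q.
Competitive equilibrium: 62 − 0.3q = 18 + 0.8q → q* = 40, p* = 50.
At the ceiling p = 38, quantity supplied = (38 − 18)/0.8 = 25.
Willingness to pay at q' = 25: 62 − 0.3·25 = 54.5.
Δq = 40 − 25 = 15; wedge = 54.5 − 38 = 16.5.
Deadweight loss = ½ × 15 × 16.5 = 123.75.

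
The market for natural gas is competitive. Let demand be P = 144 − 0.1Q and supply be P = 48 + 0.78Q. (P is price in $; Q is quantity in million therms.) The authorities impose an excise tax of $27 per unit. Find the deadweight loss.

Competitive equilibrium: 144 − 0.1Q = 48 + 0.78Q → Q* = 109.0909, P* = 133.0909.
With the tax, the buyer price exceeds the seller price by 27: (144 − 0.1Q) − (48 + 0.78Q) = 27 → Q' = 78.4091.
ΔQ = 109.0909 − 78.4091 = 30.6818; the wedge equals the tax, 27.
Welfare loss = ½ × 30.6818 × 27 = $414.20 million.

$414.20 million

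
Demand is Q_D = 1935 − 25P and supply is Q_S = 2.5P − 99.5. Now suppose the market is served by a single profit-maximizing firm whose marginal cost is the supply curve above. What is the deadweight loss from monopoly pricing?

11.16

In inverse form: demand P = 77.4 − 0.04Q, supply P = 39.8 + 0.4Q.
Competitive equilibrium: 77.4 − 0.04Q = 39.8 + 0.4Q → Q* = 85.4545, P* = 73.9818.
Marginal revenue: MR = 77.4 − 0.08Q. Set MR = MC: 77.4 − 0.08Q = 39.8 + 0.4Q → Q_m = 78.3333.
Price P_m = 77.4 − 0.04·78.3333 = 74.2667; MC(Q_m) = 39.8 + 0.4·78.3333 = 71.1333.
Competitive Q* = 85.4545, so ΔQ = 7.1212; wedge = 74.2667 − 71.1333 = 3.1334.
DWL = ½ × 7.1212 × 3.1334 = 11.16.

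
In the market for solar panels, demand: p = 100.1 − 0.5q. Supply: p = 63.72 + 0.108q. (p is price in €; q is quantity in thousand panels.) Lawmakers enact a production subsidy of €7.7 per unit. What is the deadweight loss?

€48.76 thousand

Competitive equilibrium: 100.1 − 0.5q = 63.72 + 0.108q → q* = 59.8355, p* = 70.1822.
The subsidy lowers effective supply by 7.7: p = 56.02 + 0.108q.
New quantity: 100.1 − 0.5q = 56.02 + 0.108q → q' = 72.5.
Overproduction Δq = 72.5 − 59.8355 = 12.6645; wedge = subsidy = 7.7.
Deadweight loss = ½ × 12.6645 × 7.7 = €48.76 thousand.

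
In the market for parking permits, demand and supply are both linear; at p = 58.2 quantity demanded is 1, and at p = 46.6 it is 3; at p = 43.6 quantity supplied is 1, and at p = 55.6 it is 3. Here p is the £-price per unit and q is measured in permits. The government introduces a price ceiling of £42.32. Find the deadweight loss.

£12.42

Demand slope = (46.6 − 58.2)/(3 − 1) = −5.8, so p = 64 − 5.8q.
Supply slope = (55.6 − 43.6)/(3 − 1) = 6, so p = 37.6 + 6q.
Competitive equilibrium: 64 − 5.8q = 37.6 + 6q → q* = 2.2373, p* = 51.0237.
At the ceiling p = 42.32, quantity supplied = (42.32 − 37.6)/6 = 0.7867.
Willingness to pay at q' = 0.7867: 64 − 5.8·0.7867 = 59.4371.
Δq = 2.2373 − 0.7867 = 1.4506; wedge = 59.4371 − 42.32 = 17.1171.
Deadweight loss = ½ × 1.4506 × 17.1171 = £12.42.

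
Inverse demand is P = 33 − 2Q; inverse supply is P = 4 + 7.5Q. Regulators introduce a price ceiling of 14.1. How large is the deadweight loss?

13.82

Competitive equilibrium: 33 − 2Q = 4 + 7.5Q → Q* = 3.0526, P* = 26.8947.
At the ceiling P = 14.1, quantity supplied = (14.1 − 4)/7.5 = 1.3467.
Willingness to pay at Q' = 1.3467: 33 − 2·1.3467 = 30.3066.
ΔQ = 3.0526 − 1.3467 = 1.7059; wedge = 30.3066 − 14.1 = 16.2066.
Welfare loss = ½ × 1.7059 × 16.2066 = 13.82.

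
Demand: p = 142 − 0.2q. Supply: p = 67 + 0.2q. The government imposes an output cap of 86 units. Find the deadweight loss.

2060.45

Competitive equilibrium: 142 − 0.2q = 67 + 0.2q → q* = 187.5, p* = 104.5.
At q = 86: demand price = 142 − 0.2·86 = 124.8; supply price = 67 + 0.2·86 = 84.2.
Δq = 187.5 − 86 = 101.5; wedge = 124.8 − 84.2 = 40.6.
The triangle = ½ × 101.5 × 40.6 = 2060.45.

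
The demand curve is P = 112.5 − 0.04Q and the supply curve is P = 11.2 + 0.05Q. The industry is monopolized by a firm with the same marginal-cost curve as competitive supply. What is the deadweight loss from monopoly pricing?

Competitive equilibrium: 112.5 − 0.04Q = 11.2 + 0.05Q → Q* = 1125.55556, P* = 67.47778.
Marginal revenue: MR = 112.5 − 0.08Q. Set MR = MC: 112.5 − 0.08Q = 11.2 + 0.05Q → Q_m = 779.23077.
Price P_m = 112.5 − 0.04·779.23077 = 81.33077; MC(Q_m) = 11.2 + 0.05·779.23077 = 50.16154.
Competitive Q* = 1125.55556, so ΔQ = 346.32479; wedge = 81.33077 − 50.16154 = 31.16923.
Welfare loss = ½ × 346.32479 × 31.16923 = 5397.34.

5397.34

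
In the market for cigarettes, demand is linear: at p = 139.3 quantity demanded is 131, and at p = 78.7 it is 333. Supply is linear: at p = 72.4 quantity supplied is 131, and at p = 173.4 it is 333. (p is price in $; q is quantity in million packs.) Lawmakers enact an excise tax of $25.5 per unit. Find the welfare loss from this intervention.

Demand slope = (78.7 − 139.3)/(333 − 131) = −0.3, so p = 178.6 − 0.3q.
Supply slope = (173.4 − 72.4)/(333 − 131) = 0.5, so p = 6.9 + 0.5q.
Competitive equilibrium: 178.6 − 0.3q = 6.9 + 0.5q → q* = 214.625, p* = 114.2125.
With the tax, the buyer price exceeds the seller price by 25.5: (178.6 − 0.3q) − (6.9 + 0.5q) = 25.5 → q' = 182.75.
Δq = 214.625 − 182.75 = 31.875; the wedge equals the tax, 25.5.
Deadweight loss = ½ × 31.875 × 25.5 = $406.41 million.

$406.41 million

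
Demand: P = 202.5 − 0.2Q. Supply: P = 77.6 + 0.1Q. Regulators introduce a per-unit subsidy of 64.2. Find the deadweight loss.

Competitive equilibrium: 202.5 − 0.2Q = 77.6 + 0.1Q → Q* = 416.3333, P* = 119.2333.
The subsidy lowers effective supply by 64.2: P = 13.4 + 0.1Q.
New quantity: 202.5 − 0.2Q = 13.4 + 0.1Q → Q' = 630.3333.
Overproduction ΔQ = 630.3333 − 416.3333 = 214; wedge = subsidy = 64.2.
Deadweight loss = ½ × 214 × 64.2 = 6869.40.

6869.40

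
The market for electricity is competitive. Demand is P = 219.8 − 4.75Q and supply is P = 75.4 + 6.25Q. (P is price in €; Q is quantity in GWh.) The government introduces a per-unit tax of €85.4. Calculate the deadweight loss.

€331.51

Competitive equilibrium: 219.8 − 4.75Q = 75.4 + 6.25Q → Q* = 13.1273, P* = 157.4455.
With the tax, the buyer price exceeds the seller price by 85.4: (219.8 − 4.75Q) − (75.4 + 6.25Q) = 85.4 → Q' = 5.3636.
ΔQ = 13.1273 − 5.3636 = 7.7637; the wedge equals the tax, 85.4.
The triangle = ½ × 7.7637 × 85.4 = €331.51.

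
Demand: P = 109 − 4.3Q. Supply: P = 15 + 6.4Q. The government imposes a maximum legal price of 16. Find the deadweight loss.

398.34

Competitive equilibrium: 109 − 4.3Q = 15 + 6.4Q → Q* = 8.78505, P* = 71.2243.
At the ceiling P = 16, quantity supplied = (16 − 15)/6.4 = 0.15625.
Willingness to pay at Q' = 0.15625: 109 − 4.3·0.15625 = 108.32813.
ΔQ = 8.78505 − 0.15625 = 8.6288; wedge = 108.32813 − 16 = 92.32813.
Deadweight loss = ½ × 8.6288 × 92.32813 = 398.34.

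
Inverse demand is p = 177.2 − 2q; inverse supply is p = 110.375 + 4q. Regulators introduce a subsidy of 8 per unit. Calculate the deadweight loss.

Competitive equilibrium: 177.2 − 2q = 110.375 + 4q → q* = 11.1375, p* = 154.925.
The subsidy lowers effective supply by 8: p = 102.375 + 4q.
New quantity: 177.2 − 2q = 102.375 + 4q → q' = 12.4708.
Overproduction Δq = 12.4708 − 11.1375 = 1.3333; wedge = subsidy = 8.
The triangle = ½ × 1.3333 × 8 = 5.33.

5.33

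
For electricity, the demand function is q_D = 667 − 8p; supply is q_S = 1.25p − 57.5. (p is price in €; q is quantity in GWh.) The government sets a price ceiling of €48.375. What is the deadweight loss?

In inverse form: demand p = 83.375 − 0.125q, supply p = 46 + 0.8q.
Competitive equilibrium: 83.375 − 0.125q = 46 + 0.8q → q* = 40.40541, p* = 78.32432.
At the ceiling p = 48.375, quantity supplied = (48.375 − 46)/0.8 = 2.96875.
Willingness to pay at q' = 2.96875: 83.375 − 0.125·2.96875 = 83.00391.
Δq = 40.40541 − 2.96875 = 37.43666; wedge = 83.00391 − 48.375 = 34.62891.
Deadweight loss = ½ × 37.43666 × 34.62891 = €648.20.

€648.20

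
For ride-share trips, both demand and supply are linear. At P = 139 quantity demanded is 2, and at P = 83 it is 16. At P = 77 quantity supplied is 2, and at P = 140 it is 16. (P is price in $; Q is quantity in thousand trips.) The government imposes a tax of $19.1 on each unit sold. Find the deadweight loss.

Demand slope = (83 − 139)/(16 − 2) = −4, so P = 147 − 4Q.
Supply slope = (140 − 77)/(16 − 2) = 4.5, so P = 68 + 4.5Q.
Competitive equilibrium: 147 − 4Q = 68 + 4.5Q → Q* = 9.2941, P* = 109.8235.
With the tax, the buyer price exceeds the seller price by 19.1: (147 − 4Q) − (68 + 4.5Q) = 19.1 → Q' = 7.0471.
ΔQ = 9.2941 − 7.0471 = 2.247; the wedge equals the tax, 19.1.
Welfare loss = ½ × 2.247 × 19.1 = $21.46 thousand.

$21.46 thousand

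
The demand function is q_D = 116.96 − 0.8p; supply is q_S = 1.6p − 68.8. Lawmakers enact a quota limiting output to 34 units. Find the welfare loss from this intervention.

In inverse form: demand p = 146.2 − 1.25q, supply p = 43 + 0.625q.
Competitive equilibrium: 146.2 − 1.25q = 43 + 0.625q → q* = 55.04, p* = 77.4.
At q = 34: demand price = 146.2 − 1.25·34 = 103.7; supply price = 43 + 0.625·34 = 64.25.
Δq = 55.04 − 34 = 21.04; wedge = 103.7 − 64.25 = 39.45.
Welfare loss = ½ × 21.04 × 39.45 = 415.014.

415.014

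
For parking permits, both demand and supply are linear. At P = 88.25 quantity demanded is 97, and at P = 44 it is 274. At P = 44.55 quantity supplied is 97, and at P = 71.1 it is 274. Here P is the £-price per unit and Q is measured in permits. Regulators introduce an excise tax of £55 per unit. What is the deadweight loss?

£3781.25

Demand slope = (44 − 88.25)/(274 − 97) = −0.25, so P = 112.5 − 0.25Q.
Supply slope = (71.1 − 44.55)/(274 − 97) = 0.15, so P = 30 + 0.15Q.
Competitive equilibrium: 112.5 − 0.25Q = 30 + 0.15Q → Q* = 206.25, P* = 60.9375.
With the tax, the buyer price exceeds the seller price by 55: (112.5 − 0.25Q) − (30 + 0.15Q) = 55 → Q' = 68.75.
ΔQ = 206.25 − 68.75 = 137.5; the wedge equals the tax, 55.
Deadweight loss = ½ × 137.5 × 55 = £3781.25.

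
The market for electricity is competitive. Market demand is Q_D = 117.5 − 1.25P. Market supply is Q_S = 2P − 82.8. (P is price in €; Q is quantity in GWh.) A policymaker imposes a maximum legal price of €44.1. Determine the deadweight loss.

In inverse form: demand P = 94 − 0.8Q, supply P = 41.4 + 0.5Q.
Competitive equilibrium: 94 − 0.8Q = 41.4 + 0.5Q → Q* = 40.4615, P* = 61.6308.
At the ceiling P = 44.1, quantity supplied = (44.1 − 41.4)/0.5 = 5.4.
Willingness to pay at Q' = 5.4: 94 − 0.8·5.4 = 89.68.
ΔQ = 40.4615 − 5.4 = 35.0615; wedge = 89.68 − 44.1 = 45.58.
Welfare loss = ½ × 35.0615 × 45.58 = €799.05.

€799.05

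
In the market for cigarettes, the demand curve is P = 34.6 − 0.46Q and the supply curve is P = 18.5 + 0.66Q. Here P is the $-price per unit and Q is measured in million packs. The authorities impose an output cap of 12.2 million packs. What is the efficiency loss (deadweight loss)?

$2.65 million

Competitive equilibrium: 34.6 − 0.46Q = 18.5 + 0.66Q → Q* = 14.375, P* = 27.9875.
At Q = 12.2: demand price = 34.6 − 0.46·12.2 = 28.988; supply price = 18.5 + 0.66·12.2 = 26.552.
ΔQ = 14.375 − 12.2 = 2.175; wedge = 28.988 − 26.552 = 2.436.
The triangle = ½ × 2.175 × 2.436 = $2.65 million.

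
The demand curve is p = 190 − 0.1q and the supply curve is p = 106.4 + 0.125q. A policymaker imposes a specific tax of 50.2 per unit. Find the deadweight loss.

Competitive equilibrium: 190 − 0.1q = 106.4 + 0.125q → q* = 371.5556, p* = 152.8444.
With the tax, the buyer price exceeds the seller price by 50.2: (190 − 0.1q) − (106.4 + 0.125q) = 50.2 → q' = 148.4444.
Δq = 371.5556 − 148.4444 = 223.1112; the wedge equals the tax, 50.2.
The triangle = ½ × 223.1112 × 50.2 = 5600.09.

5600.09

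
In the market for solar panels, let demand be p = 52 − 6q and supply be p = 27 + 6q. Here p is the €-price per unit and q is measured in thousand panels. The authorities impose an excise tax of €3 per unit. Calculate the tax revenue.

Competitive equilibrium: 52 − 6q = 27 + 6q → q* = 2.0833, p* = 39.5.
With the tax, the buyer price exceeds the seller price by 3: (52 − 6q) − (27 + 6q) = 3 → q' = 1.8333.
Tax revenue = 3 × 1.8333 = €5.50 thousand.

€5.50 thousand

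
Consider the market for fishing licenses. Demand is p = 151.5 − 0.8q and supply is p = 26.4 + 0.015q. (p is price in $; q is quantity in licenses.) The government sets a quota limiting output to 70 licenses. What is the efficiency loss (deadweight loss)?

$2840.98

Competitive equilibrium: 151.5 − 0.8q = 26.4 + 0.015q → q* = 153.4969, p* = 28.7025.
At q = 70: demand price = 151.5 − 0.8·70 = 95.5; supply price = 26.4 + 0.015·70 = 27.45.
Δq = 153.4969 − 70 = 83.4969; wedge = 95.5 − 27.45 = 68.05.
The triangle = ½ × 83.4969 × 68.05 = $2840.98.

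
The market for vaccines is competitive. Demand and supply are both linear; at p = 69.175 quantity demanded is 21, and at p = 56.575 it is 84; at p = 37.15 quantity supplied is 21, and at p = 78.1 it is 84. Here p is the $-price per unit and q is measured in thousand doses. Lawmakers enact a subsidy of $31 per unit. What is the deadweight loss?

Demand slope = (56.575 − 69.175)/(84 − 21) = −0.2, so p = 73.375 − 0.2q.
Supply slope = (78.1 − 37.15)/(84 − 21) = 0.65, so p = 23.5 + 0.65q.
Competitive equilibrium: 73.375 − 0.2q = 23.5 + 0.65q → q* = 58.6765, p* = 61.6397.
The subsidy lowers effective supply by 31: p = 0.65q − 7.5.
New quantity: 73.375 − 0.2q = 0.65q − 7.5 → q' = 95.1471.
Overproduction Δq = 95.1471 − 58.6765 = 36.4706; wedge = subsidy = 31.
Welfare loss = ½ × 36.4706 × 31 = $565.29 thousand.

$565.29 thousand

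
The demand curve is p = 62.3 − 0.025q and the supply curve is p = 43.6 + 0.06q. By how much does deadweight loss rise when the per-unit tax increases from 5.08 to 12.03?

Competitive equilibrium: 62.3 − 0.025q = 43.6 + 0.06q → q* = 220, p* = 56.8.
For a per-unit tax t: Δq = t/0.085, so DWL = ½·t·(t/0.085) = t²/0.17.
At t = 5.08: DWL = 151.802. At t = 12.03: DWL = 851.299.
Increase = 851.299 − 151.802 = 699.50.

699.50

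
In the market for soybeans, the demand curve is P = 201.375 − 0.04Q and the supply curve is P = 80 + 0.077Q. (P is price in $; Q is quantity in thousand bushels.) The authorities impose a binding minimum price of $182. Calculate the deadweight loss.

Competitive equilibrium: 201.375 − 0.04Q = 80 + 0.077Q → Q* = 1037.3932, P* = 159.8793.
At the floor P = 182, quantity demanded = (201.375 − 182)/0.04 = 484.375.
Sellers' marginal cost at Q' = 484.375: 80 + 0.077·484.375 = 117.2969.
ΔQ = 1037.3932 − 484.375 = 553.0182; wedge = 182 − 117.2969 = 64.7031.
Deadweight loss = ½ × 553.0182 × 64.7031 = $17891 thousand.

$17891 thousand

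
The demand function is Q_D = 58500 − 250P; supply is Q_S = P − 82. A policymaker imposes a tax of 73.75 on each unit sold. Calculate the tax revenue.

5747.95

In inverse form: demand P = 234 − 0.004Q, supply P = 82 + Q.
Competitive equilibrium: 234 − 0.004Q = 82 + Q → Q* = 151.39442, P* = 233.39442.
With the tax, the buyer price exceeds the seller price by 73.75: (234 − 0.004Q) − (82 + Q) = 73.75 → Q' = 77.93825.
Tax revenue = 73.75 × 77.93825 = 5747.95.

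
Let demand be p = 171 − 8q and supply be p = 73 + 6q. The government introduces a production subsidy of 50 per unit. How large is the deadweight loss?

89.29

Competitive equilibrium: 171 − 8q = 73 + 6q → q* = 7, p* = 115.
The subsidy lowers effective supply by 50: p = 23 + 6q.
New quantity: 171 − 8q = 23 + 6q → q' = 10.5714.
Overproduction Δq = 10.5714 − 7 = 3.5714; wedge = subsidy = 50.
Deadweight loss = ½ × 3.5714 × 50 = 89.29.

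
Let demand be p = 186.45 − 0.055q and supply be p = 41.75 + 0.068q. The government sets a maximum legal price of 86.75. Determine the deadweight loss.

16289.68

Competitive equilibrium: 186.45 − 0.055q = 41.75 + 0.068q → q* = 1176.4228, p* = 121.7467.
At the ceiling p = 86.75, quantity supplied = (86.75 − 41.75)/0.068 = 661.7647.
Willingness to pay at q' = 661.7647: 186.45 − 0.055·661.7647 = 150.0529.
Δq = 1176.4228 − 661.7647 = 514.6581; wedge = 150.0529 − 86.75 = 63.3029.
DWL = ½ × 514.6581 × 63.3029 = 16289.68.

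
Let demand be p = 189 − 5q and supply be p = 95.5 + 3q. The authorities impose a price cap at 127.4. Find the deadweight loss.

4.45

Competitive equilibrium: 189 − 5q = 95.5 + 3q → q* = 11.6875, p* = 130.5625.
At the ceiling p = 127.4, quantity supplied = (127.4 − 95.5)/3 = 10.6333.
Willingness to pay at q' = 10.6333: 189 − 5·10.6333 = 135.8335.
Δq = 11.6875 − 10.6333 = 1.0542; wedge = 135.8335 − 127.4 = 8.4335.
The triangle = ½ × 1.0542 × 8.4335 = 4.45.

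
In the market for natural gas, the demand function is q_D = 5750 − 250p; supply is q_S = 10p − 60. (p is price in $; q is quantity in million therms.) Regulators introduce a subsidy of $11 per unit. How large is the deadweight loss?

In inverse form: demand p = 23 − 0.004q, supply p = 6 + 0.1q.
Competitive equilibrium: 23 − 0.004q = 6 + 0.1q → q* = 163.4615, p* = 22.3462.
The subsidy lowers effective supply by 11: p = 0.1q − 5.
New quantity: 23 − 0.004q = 0.1q − 5 → q' = 269.2308.
Overproduction Δq = 269.2308 − 163.4615 = 105.7693; wedge = subsidy = 11.
Deadweight loss = ½ × 105.7693 × 11 = $581.73 million.

$581.73 million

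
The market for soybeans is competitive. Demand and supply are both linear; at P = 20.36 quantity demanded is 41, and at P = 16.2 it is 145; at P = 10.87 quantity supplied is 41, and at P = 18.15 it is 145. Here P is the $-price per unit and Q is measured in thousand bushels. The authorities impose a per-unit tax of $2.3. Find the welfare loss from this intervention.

$24.05 thousand

Demand slope = (16.2 − 20.36)/(145 − 41) = −0.04, so P = 22 − 0.04Q.
Supply slope = (18.15 − 10.87)/(145 − 41) = 0.07, so P = 8 + 0.07Q.
Competitive equilibrium: 22 − 0.04Q = 8 + 0.07Q → Q* = 127.2727, P* = 16.9091.
With the tax, the buyer price exceeds the seller price by 2.3: (22 − 0.04Q) − (8 + 0.07Q) = 2.3 → Q' = 106.3636.
ΔQ = 127.2727 − 106.3636 = 20.9091; the wedge equals the tax, 2.3.
Welfare loss = ½ × 20.9091 × 2.3 = $24.05 thousand.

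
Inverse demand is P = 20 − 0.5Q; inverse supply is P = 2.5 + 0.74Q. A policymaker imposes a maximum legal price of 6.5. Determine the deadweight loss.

47.01

Competitive equilibrium: 20 − 0.5Q = 2.5 + 0.74Q → Q* = 14.1129, P* = 12.9435.
At the ceiling P = 6.5, quantity supplied = (6.5 − 2.5)/0.74 = 5.4054.
Willingness to pay at Q' = 5.4054: 20 − 0.5·5.4054 = 17.2973.
ΔQ = 14.1129 − 5.4054 = 8.7075; wedge = 17.2973 − 6.5 = 10.7973.
Deadweight loss = ½ × 8.7075 × 10.7973 = 47.01.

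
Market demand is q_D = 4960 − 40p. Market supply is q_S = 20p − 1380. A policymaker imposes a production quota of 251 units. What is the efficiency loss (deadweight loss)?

8724.20

In inverse form: demand p = 124 − 0.025q, supply p = 69 + 0.05q.
Competitive equilibrium: 124 − 0.025q = 69 + 0.05q → q* = 733.3333, p* = 105.6667.
At q = 251: demand price = 124 − 0.025·251 = 117.725; supply price = 69 + 0.05·251 = 81.55.
Δq = 733.3333 − 251 = 482.3333; wedge = 117.725 − 81.55 = 36.175.
The triangle = ½ × 482.3333 × 36.175 = 8724.20.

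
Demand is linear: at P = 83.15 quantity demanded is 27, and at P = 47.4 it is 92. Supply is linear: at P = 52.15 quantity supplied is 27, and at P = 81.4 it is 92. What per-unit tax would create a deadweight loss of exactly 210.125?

Demand slope = (47.4 − 83.15)/(92 − 27) = −0.55, so P = 98 − 0.55Q.
Supply slope = (81.4 − 52.15)/(92 − 27) = 0.45, so P = 40 + 0.45Q.
Competitive equilibrium: 98 − 0.55Q = 40 + 0.45Q → Q* = 58, P* = 66.1.
A tax t gives ΔQ = t/1 and wedge t, so DWL = t²/2.
t²/2 = 210.125 → t² = 420.25 → t = 20.5.

20.5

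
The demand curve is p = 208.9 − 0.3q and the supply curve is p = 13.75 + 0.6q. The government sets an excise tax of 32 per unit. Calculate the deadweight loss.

568.89

Competitive equilibrium: 208.9 − 0.3q = 13.75 + 0.6q → q* = 216.8333, p* = 143.85.
With the tax, the buyer price exceeds the seller price by 32: (208.9 − 0.3q) − (13.75 + 0.6q) = 32 → q' = 181.2778.
Δq = 216.8333 − 181.2778 = 35.5555; the wedge equals the tax, 32.
The triangle = ½ × 35.5555 × 32 = 568.89.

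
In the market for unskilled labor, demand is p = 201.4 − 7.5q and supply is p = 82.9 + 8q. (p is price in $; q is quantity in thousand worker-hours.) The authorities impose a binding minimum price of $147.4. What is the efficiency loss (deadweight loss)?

$1.54 thousand

Competitive equilibrium: 201.4 − 7.5q = 82.9 + 8q → q* = 7.6452, p* = 144.0613.
At the floor p = 147.4, quantity demanded = (201.4 − 147.4)/7.5 = 7.2.
Sellers' marginal cost at q' = 7.2: 82.9 + 8·7.2 = 140.5.
Δq = 7.6452 − 7.2 = 0.4452; wedge = 147.4 − 140.5 = 6.9.
The triangle = ½ × 0.4452 × 6.9 = $1.54 thousand.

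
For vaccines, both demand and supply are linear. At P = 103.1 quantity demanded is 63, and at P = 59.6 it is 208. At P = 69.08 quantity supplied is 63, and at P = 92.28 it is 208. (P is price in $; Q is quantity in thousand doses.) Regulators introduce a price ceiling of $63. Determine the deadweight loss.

$2882.88 thousand

Demand slope = (59.6 − 103.1)/(208 − 63) = −0.3, so P = 122 − 0.3Q.
Supply slope = (92.28 − 69.08)/(208 − 63) = 0.16, so P = 59 + 0.16Q.
Competitive equilibrium: 122 − 0.3Q = 59 + 0.16Q → Q* = 136.9565, P* = 80.913.
At the ceiling P = 63, quantity supplied = (63 − 59)/0.16 = 25.
Willingness to pay at Q' = 25: 122 − 0.3·25 = 114.5.
ΔQ = 136.9565 − 25 = 111.9565; wedge = 114.5 − 63 = 51.5.
DWL = ½ × 111.9565 × 51.5 = $2882.88 thousand.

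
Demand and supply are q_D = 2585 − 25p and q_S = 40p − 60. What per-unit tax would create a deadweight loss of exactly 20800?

In inverse form: demand p = 103.4 − 0.04q, supply p = 1.5 + 0.025q.
Competitive equilibrium: 103.4 − 0.04q = 1.5 + 0.025q → q* = 1567.6923, p* = 40.6923.
A tax t gives Δq = t/0.065 and wedge t, so DWL = t²/0.13.
t²/0.13 = 20800 → t² = 2704 → t = 52.

52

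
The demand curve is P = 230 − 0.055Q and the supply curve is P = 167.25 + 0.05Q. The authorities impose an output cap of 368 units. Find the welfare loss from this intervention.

2768.06

Competitive equilibrium: 230 − 0.055Q = 167.25 + 0.05Q → Q* = 597.619, P* = 197.131.
At Q = 368: demand price = 230 − 0.055·368 = 209.76; supply price = 167.25 + 0.05·368 = 185.65.
ΔQ = 597.619 − 368 = 229.619; wedge = 209.76 − 185.65 = 24.11.
DWL = ½ × 229.619 × 24.11 = 2768.06.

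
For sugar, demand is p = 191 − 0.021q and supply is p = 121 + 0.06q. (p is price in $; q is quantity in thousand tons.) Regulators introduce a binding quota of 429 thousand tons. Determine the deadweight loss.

$7670.57 thousand

Competitive equilibrium: 191 − 0.021q = 121 + 0.06q → q* = 864.1975, p* = 172.8519.
At q = 429: demand price = 191 − 0.021·429 = 181.991; supply price = 121 + 0.06·429 = 146.74.
Δq = 864.1975 − 429 = 435.1975; wedge = 181.991 − 146.74 = 35.251.
DWL = ½ × 435.1975 × 35.251 = $7670.57 thousand.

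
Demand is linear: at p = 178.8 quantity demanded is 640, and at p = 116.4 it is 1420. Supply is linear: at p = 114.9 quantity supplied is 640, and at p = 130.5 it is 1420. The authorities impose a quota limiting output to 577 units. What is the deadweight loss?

24640.20

Demand slope = (116.4 − 178.8)/(1420 − 640) = −0.08, so p = 230 − 0.08q.
Supply slope = (130.5 − 114.9)/(1420 − 640) = 0.02, so p = 102.1 + 0.02q.
Competitive equilibrium: 230 − 0.08q = 102.1 + 0.02q → q* = 1279, p* = 127.68.
At q = 577: demand price = 230 − 0.08·577 = 183.84; supply price = 102.1 + 0.02·577 = 113.64.
Δq = 1279 − 577 = 702; wedge = 183.84 − 113.64 = 70.2.
Welfare loss = ½ × 702 × 70.2 = 24640.20.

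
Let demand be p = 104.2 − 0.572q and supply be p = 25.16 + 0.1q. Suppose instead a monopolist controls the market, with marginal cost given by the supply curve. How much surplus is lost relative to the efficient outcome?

982.76

Competitive equilibrium: 104.2 − 0.572q = 25.16 + 0.1q → q* = 117.61905, p* = 36.9219.
Marginal revenue: MR = 104.2 − 1.144q. Set MR = MC: 104.2 − 1.144q = 25.16 + 0.1q → q_m = 63.53698.
Price p_m = 104.2 − 0.572·63.53698 = 67.85685; MC(q_m) = 25.16 + 0.1·63.53698 = 31.5137.
Competitive q* = 117.61905, so Δq = 54.08207; wedge = 67.85685 − 31.5137 = 36.34315.
Deadweight loss = ½ × 54.08207 × 36.34315 = 982.76.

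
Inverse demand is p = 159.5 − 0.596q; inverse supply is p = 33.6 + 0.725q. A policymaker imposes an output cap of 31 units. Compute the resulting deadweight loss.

Competitive equilibrium: 159.5 − 0.596q = 33.6 + 0.725q → q* = 95.3066, p* = 102.6973.
At q = 31: demand price = 159.5 − 0.596·31 = 141.024; supply price = 33.6 + 0.725·31 = 56.075.
Δq = 95.3066 − 31 = 64.3066; wedge = 141.024 − 56.075 = 84.949.
The triangle = ½ × 64.3066 × 84.949 = 2731.39.

2731.39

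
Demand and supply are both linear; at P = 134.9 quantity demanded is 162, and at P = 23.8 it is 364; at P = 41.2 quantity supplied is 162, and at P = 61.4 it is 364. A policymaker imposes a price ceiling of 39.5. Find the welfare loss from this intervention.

8440.43

Demand slope = (23.8 − 134.9)/(364 − 162) = −0.55, so P = 224 − 0.55Q.
Supply slope = (61.4 − 41.2)/(364 − 162) = 0.1, so P = 25 + 0.1Q.
Competitive equilibrium: 224 − 0.55Q = 25 + 0.1Q → Q* = 306.1538, P* = 55.6154.
At the ceiling P = 39.5, quantity supplied = (39.5 − 25)/0.1 = 145.
Willingness to pay at Q' = 145: 224 − 0.55·145 = 144.25.
ΔQ = 306.1538 − 145 = 161.1538; wedge = 144.25 − 39.5 = 104.75.
The triangle = ½ × 161.1538 × 104.75 = 8440.43.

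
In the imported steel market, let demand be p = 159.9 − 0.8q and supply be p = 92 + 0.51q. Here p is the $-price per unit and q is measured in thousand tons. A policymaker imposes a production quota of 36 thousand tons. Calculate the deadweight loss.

$164.18 thousand

Competitive equilibrium: 159.9 − 0.8q = 92 + 0.51q → q* = 51.8321, p* = 118.4344.
At q = 36: demand price = 159.9 − 0.8·36 = 131.1; supply price = 92 + 0.51·36 = 110.36.
Δq = 51.8321 − 36 = 15.8321; wedge = 131.1 − 110.36 = 20.74.
DWL = ½ × 15.8321 × 20.74 = $164.18 thousand.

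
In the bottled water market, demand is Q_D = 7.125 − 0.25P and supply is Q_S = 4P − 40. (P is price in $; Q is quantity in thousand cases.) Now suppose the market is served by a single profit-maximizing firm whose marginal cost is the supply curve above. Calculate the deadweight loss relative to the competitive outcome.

$9.47 thousand

In inverse form: demand P = 28.5 − 4Q, supply P = 10 + 0.25Q.
Competitive equilibrium: 28.5 − 4Q = 10 + 0.25Q → Q* = 4.3529, P* = 11.0882.
Marginal revenue: MR = 28.5 − 8Q. Set MR = MC: 28.5 − 8Q = 10 + 0.25Q → Q_m = 2.2424.
Price P_m = 28.5 − 4·2.2424 = 19.5304; MC(Q_m) = 10 + 0.25·2.2424 = 10.5606.
Competitive Q* = 4.3529, so ΔQ = 2.1105; wedge = 19.5304 − 10.5606 = 8.9698.
The triangle = ½ × 2.1105 × 8.9698 = $9.47 thousand.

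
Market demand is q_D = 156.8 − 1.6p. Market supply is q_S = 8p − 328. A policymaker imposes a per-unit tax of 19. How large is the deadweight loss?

240.67

In inverse form: demand p = 98 − 0.625q, supply p = 41 + 0.125q.
Competitive equilibrium: 98 − 0.625q = 41 + 0.125q → q* = 76, p* = 50.5.
With the tax, the buyer price exceeds the seller price by 19: (98 − 0.625q) − (41 + 0.125q) = 19 → q' = 50.6667.
Δq = 76 − 50.6667 = 25.3333; the wedge equals the tax, 19.
Welfare loss = ½ × 25.3333 × 19 = 240.67.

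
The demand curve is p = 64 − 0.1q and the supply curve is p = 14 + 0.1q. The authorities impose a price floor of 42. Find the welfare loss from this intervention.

Competitive equilibrium: 64 − 0.1q = 14 + 0.1q → q* = 250, p* = 39.
At the floor p = 42, quantity demanded = (64 − 42)/0.1 = 220.
Sellers' marginal cost at q' = 220: 14 + 0.1·220 = 36.
Δq = 250 − 220 = 30; wedge = 42 − 36 = 6.
Welfare loss = ½ × 30 × 6 = 90.

90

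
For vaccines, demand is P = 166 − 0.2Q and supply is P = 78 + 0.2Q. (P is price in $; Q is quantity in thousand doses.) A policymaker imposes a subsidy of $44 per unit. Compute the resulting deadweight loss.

Competitive equilibrium: 166 − 0.2Q = 78 + 0.2Q → Q* = 220, P* = 122.
The subsidy lowers effective supply by 44: P = 34 + 0.2Q.
New quantity: 166 − 0.2Q = 34 + 0.2Q → Q' = 330.
Overproduction ΔQ = 330 − 220 = 110; wedge = subsidy = 44.
Welfare loss = ½ × 110 × 44 = $2420 thousand.

$2420 thousand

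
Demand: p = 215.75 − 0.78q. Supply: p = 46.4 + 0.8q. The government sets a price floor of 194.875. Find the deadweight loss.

Competitive equilibrium: 215.75 − 0.78q = 46.4 + 0.8q → q* = 107.1835, p* = 132.1468.
At the floor p = 194.875, quantity demanded = (215.75 − 194.875)/0.78 = 26.7628.
Sellers' marginal cost at q' = 26.7628: 46.4 + 0.8·26.7628 = 67.8102.
Δq = 107.1835 − 26.7628 = 80.4207; wedge = 194.875 − 67.8102 = 127.0648.
DWL = ½ × 80.4207 × 127.0648 = 5109.32.

5109.32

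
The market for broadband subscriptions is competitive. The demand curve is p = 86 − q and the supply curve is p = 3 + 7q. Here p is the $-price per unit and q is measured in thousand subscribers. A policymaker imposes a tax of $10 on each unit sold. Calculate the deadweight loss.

Competitive equilibrium: 86 − q = 3 + 7q → q* = 10.375, p* = 75.625.
With the tax, the buyer price exceeds the seller price by 10: (86 − q) − (3 + 7q) = 10 → q' = 9.125.
Δq = 10.375 − 9.125 = 1.25; the wedge equals the tax, 10.
DWL = ½ × 1.25 × 10 = $6.25 thousand.

$6.25 thousand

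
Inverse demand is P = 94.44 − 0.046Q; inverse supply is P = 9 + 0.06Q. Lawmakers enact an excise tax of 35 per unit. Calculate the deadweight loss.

5778.30

Competitive equilibrium: 94.44 − 0.046Q = 9 + 0.06Q → Q* = 806.0377, P* = 57.3623.
With the tax, the buyer price exceeds the seller price by 35: (94.44 − 0.046Q) − (9 + 0.06Q) = 35 → Q' = 475.8491.
ΔQ = 806.0377 − 475.8491 = 330.1886; the wedge equals the tax, 35.
DWL = ½ × 330.1886 × 35 = 5778.30.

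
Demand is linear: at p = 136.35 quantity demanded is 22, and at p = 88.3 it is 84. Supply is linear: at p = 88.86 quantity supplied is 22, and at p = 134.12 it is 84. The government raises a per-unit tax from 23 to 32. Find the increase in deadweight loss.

164.45

Demand slope = (88.3 − 136.35)/(84 − 22) = −0.775, so p = 153.4 − 0.775q.
Supply slope = (134.12 − 88.86)/(84 − 22) = 0.73, so p = 72.8 + 0.73q.
Competitive equilibrium: 153.4 − 0.775q = 72.8 + 0.73q → q* = 53.5548, p* = 111.895.
For a per-unit tax t: Δq = t/1.505, so DWL = ½·t·(t/1.505) = t²/3.01.
At t = 23: DWL = 175.748. At t = 32: DWL = 340.199.
Increase = 340.199 − 175.748 = 164.45.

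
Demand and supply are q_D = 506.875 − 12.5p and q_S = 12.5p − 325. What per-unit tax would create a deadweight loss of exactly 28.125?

In inverse form: demand p = 40.55 − 0.08q, supply p = 26 + 0.08q.
Competitive equilibrium: 40.55 − 0.08q = 26 + 0.08q → q* = 90.9375, p* = 33.275.
A tax t gives Δq = t/0.16 and wedge t, so DWL = t²/0.32.
t²/0.32 = 28.125 → t² = 9 → t = 3.

3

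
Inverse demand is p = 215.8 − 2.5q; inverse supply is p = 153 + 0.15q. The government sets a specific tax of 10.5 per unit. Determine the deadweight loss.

Competitive equilibrium: 215.8 − 2.5q = 153 + 0.15q → q* = 23.6981, p* = 156.5547.
With the tax, the buyer price exceeds the seller price by 10.5: (215.8 − 2.5q) − (153 + 0.15q) = 10.5 → q' = 19.7358.
Δq = 23.6981 − 19.7358 = 3.9623; the wedge equals the tax, 10.5.
Welfare loss = ½ × 3.9623 × 10.5 = 20.80.

20.80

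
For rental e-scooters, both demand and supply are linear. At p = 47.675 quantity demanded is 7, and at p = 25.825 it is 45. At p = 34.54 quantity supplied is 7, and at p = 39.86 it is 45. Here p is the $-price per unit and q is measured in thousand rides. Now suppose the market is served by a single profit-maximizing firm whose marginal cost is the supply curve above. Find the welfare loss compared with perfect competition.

$45.72 thousand

Demand slope = (25.825 − 47.675)/(45 − 7) = −0.575, so p = 51.7 − 0.575q.
Supply slope = (39.86 − 34.54)/(45 − 7) = 0.14, so p = 33.56 + 0.14q.
Competitive equilibrium: 51.7 − 0.575q = 33.56 + 0.14q → q* = 25.3706, p* = 37.1119.
Marginal revenue: MR = 51.7 − 1.15q. Set MR = MC: 51.7 − 1.15q = 33.56 + 0.14q → q_m = 14.062.
Price p_m = 51.7 − 0.575·14.062 = 43.6144; MC(q_m) = 33.56 + 0.14·14.062 = 35.5287.
Competitive q* = 25.3706, so Δq = 11.3086; wedge = 43.6144 − 35.5287 = 8.0857.
The triangle = ½ × 11.3086 × 8.0857 = $45.72 thousand.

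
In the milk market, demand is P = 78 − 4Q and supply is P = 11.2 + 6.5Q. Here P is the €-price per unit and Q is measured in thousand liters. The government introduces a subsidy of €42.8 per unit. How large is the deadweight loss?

Competitive equilibrium: 78 − 4Q = 11.2 + 6.5Q → Q* = 6.3619, P* = 52.5524.
The subsidy lowers effective supply by 42.8: P = 6.5Q − 31.6.
New quantity: 78 − 4Q = 6.5Q − 31.6 → Q' = 10.4381.
Overproduction ΔQ = 10.4381 − 6.3619 = 4.0762; wedge = subsidy = 42.8.
Welfare loss = ½ × 4.0762 × 42.8 = €87.23 thousand.

€87.23 thousand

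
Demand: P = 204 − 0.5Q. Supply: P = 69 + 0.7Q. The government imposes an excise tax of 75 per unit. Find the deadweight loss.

Competitive equilibrium: 204 − 0.5Q = 69 + 0.7Q → Q* = 112.5, P* = 147.75.
With the tax, the buyer price exceeds the seller price by 75: (204 − 0.5Q) − (69 + 0.7Q) = 75 → Q' = 50.
ΔQ = 112.5 − 50 = 62.5; the wedge equals the tax, 75.
Welfare loss = ½ × 62.5 × 75 = 2343.75.

2343.75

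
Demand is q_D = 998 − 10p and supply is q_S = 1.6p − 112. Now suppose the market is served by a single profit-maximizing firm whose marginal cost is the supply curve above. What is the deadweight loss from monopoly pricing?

9

In inverse form: demand p = 99.8 − 0.1q, supply p = 70 + 0.625q.
Competitive equilibrium: 99.8 − 0.1q = 70 + 0.625q → q* = 41.1034, p* = 95.6897.
Marginal revenue: MR = 99.8 − 0.2q. Set MR = MC: 99.8 − 0.2q = 70 + 0.625q → q_m = 36.1212.
Price p_m = 99.8 − 0.1·36.1212 = 96.1879; MC(q_m) = 70 + 0.625·36.1212 = 92.5758.
Competitive q* = 41.1034, so Δq = 4.9822; wedge = 96.1879 − 92.5758 = 3.6121.
Welfare loss = ½ × 4.9822 × 3.6121 = 9.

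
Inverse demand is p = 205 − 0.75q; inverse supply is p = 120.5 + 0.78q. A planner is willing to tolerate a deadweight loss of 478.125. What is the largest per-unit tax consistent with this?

38.25

Competitive equilibrium: 205 − 0.75q = 120.5 + 0.78q → q* = 55.2288, p* = 163.5784.
A tax t gives Δq = t/1.53 and wedge t, so DWL = t²/3.06.
t²/3.06 = 478.125 → t² = 1463.0625 → t = 38.25.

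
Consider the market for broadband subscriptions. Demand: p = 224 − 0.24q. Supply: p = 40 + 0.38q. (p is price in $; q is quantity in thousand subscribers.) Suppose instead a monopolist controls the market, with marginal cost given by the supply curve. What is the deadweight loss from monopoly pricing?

Competitive equilibrium: 224 − 0.24q = 40 + 0.38q → q* = 296.77419, p* = 152.77419.
Marginal revenue: MR = 224 − 0.48q. Set MR = MC: 224 − 0.48q = 40 + 0.38q → q_m = 213.95349.
Price p_m = 224 − 0.24·213.95349 = 172.65116; MC(q_m) = 40 + 0.38·213.95349 = 121.30233.
Competitive q* = 296.77419, so Δq = 82.8207; wedge = 172.65116 − 121.30233 = 51.34883.
Deadweight loss = ½ × 82.8207 × 51.34883 = $2126.37 thousand.

$2126.37 thousand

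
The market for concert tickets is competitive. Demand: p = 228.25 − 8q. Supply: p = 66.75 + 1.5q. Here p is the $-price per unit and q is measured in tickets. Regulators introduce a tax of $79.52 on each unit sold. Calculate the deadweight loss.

Competitive equilibrium: 228.25 − 8q = 66.75 + 1.5q → q* = 17, p* = 92.25.
With the tax, the buyer price exceeds the seller price by 79.52: (228.25 − 8q) − (66.75 + 1.5q) = 79.52 → q' = 8.6295.
Δq = 17 − 8.6295 = 8.3705; the wedge equals the tax, 79.52.
Deadweight loss = ½ × 8.3705 × 79.52 = $332.81.

$332.81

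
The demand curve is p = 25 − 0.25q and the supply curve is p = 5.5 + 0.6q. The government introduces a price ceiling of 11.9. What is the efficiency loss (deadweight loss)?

64.03

Competitive equilibrium: 25 − 0.25q = 5.5 + 0.6q → q* = 22.9412, p* = 19.2647.
At the ceiling p = 11.9, quantity supplied = (11.9 − 5.5)/0.6 = 10.6667.
Willingness to pay at q' = 10.6667: 25 − 0.25·10.6667 = 22.3333.
Δq = 22.9412 − 10.6667 = 12.2745; wedge = 22.3333 − 11.9 = 10.4333.
DWL = ½ × 12.2745 × 10.4333 = 64.03.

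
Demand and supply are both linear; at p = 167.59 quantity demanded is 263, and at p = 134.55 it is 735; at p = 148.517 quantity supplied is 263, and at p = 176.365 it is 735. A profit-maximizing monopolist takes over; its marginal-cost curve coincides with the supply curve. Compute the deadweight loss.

1347.17

Demand slope = (134.55 − 167.59)/(735 − 263) = −0.07, so p = 186 − 0.07q.
Supply slope = (176.365 − 148.517)/(735 − 263) = 0.059, so p = 133 + 0.059q.
Competitive equilibrium: 186 − 0.07q = 133 + 0.059q → q* = 410.8527, p* = 157.2403.
Marginal revenue: MR = 186 − 0.14q. Set MR = MC: 186 − 0.14q = 133 + 0.059q → q_m = 266.3317.
Price p_m = 186 − 0.07·266.3317 = 167.3568; MC(q_m) = 133 + 0.059·266.3317 = 148.7136.
Competitive q* = 410.8527, so Δq = 144.521; wedge = 167.3568 − 148.7136 = 18.6432.
Deadweight loss = ½ × 144.521 × 18.6432 = 1347.17.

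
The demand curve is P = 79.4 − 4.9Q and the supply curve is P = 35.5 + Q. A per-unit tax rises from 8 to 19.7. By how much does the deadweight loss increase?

Competitive equilibrium: 79.4 − 4.9Q = 35.5 + Q → Q* = 7.4407, P* = 42.9407.
For a per-unit tax t: ΔQ = t/5.9, so DWL = ½·t·(t/5.9) = t²/11.8.
At t = 8: DWL = 5.424. At t = 19.7: DWL = 32.889.
Increase = 32.889 − 5.424 = 27.47.

27.47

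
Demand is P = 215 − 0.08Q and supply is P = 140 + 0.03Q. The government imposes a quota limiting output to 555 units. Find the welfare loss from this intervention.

Competitive equilibrium: 215 − 0.08Q = 140 + 0.03Q → Q* = 681.8182, P* = 160.4545.
At Q = 555: demand price = 215 − 0.08·555 = 170.6; supply price = 140 + 0.03·555 = 156.65.
ΔQ = 681.8182 − 555 = 126.8182; wedge = 170.6 − 156.65 = 13.95.
The triangle = ½ × 126.8182 × 13.95 = 884.56.

884.56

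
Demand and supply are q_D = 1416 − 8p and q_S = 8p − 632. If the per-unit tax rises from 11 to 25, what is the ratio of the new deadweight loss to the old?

In inverse form: demand p = 177 − 0.125q, supply p = 79 + 0.125q.
Competitive equilibrium: 177 − 0.125q = 79 + 0.125q → q* = 392, p* = 128.
For a per-unit tax t: Δq = t/0.25, so DWL = ½·t·(t/0.25) = t²/0.5.
At t = 11: DWL = 242. At t = 25: DWL = 1250.
Ratio = (25/11)² = 5.165.

5.165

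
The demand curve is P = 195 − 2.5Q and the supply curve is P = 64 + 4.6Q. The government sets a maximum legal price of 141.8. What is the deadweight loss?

Competitive equilibrium: 195 − 2.5Q = 64 + 4.6Q → Q* = 18.4507, P* = 148.8732.
At the ceiling P = 141.8, quantity supplied = (141.8 − 64)/4.6 = 16.913.
Willingness to pay at Q' = 16.913: 195 − 2.5·16.913 = 152.7175.
ΔQ = 18.4507 − 16.913 = 1.5377; wedge = 152.7175 − 141.8 = 10.9175.
Welfare loss = ½ × 1.5377 × 10.9175 = 8.39.

8.39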